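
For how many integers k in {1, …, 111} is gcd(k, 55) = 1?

81

55 = 5·11. Inclusion–exclusion on these primes:
111 − ⌊111/5⌋ − ⌊111/11⌋ + ⌊111/55⌋ = 81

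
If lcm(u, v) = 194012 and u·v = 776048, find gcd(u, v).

4

gcd·lcm = product, so gcd = 776048/194012 = 4.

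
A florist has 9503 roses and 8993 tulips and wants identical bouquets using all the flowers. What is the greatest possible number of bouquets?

17

9503 = 13 · 17 · 43
8993 = 17 · 23²
Common: 17 = 17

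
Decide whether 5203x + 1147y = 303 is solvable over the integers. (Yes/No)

Yes

By Bézout, 5203x + 1147y = 303 has integer solutions iff gcd(5203, 1147) | 303.
Euclid: 5203 = 4·1147 + 615; 1147 = 1·615 + 532; 615 = 1·532 + 83; 532 = 6·83 + 34; 83 = 2·34 + 15; 34 = 2·15 + 4; 15 = 3·4 + 3; 4 = 1·3 + 1; 3 = 3·1 + 0. gcd = 1; 303 mod 1 = 0. Yes.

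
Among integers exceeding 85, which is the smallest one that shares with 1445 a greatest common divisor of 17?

Multiples of 17 above 85: 17·6, 17·7, … . Need the cofactor coprime to 1445/17 = 85.
Checking s = 6, 7, … the first with gcd(s, 85) = 1 is s = 6, giving 102.

102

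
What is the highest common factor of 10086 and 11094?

6

Euclid: 11094 = 1·10086 + 1008; 10086 = 10·1008 + 6; 1008 = 168·6 + 0. Last nonzero remainder: 6.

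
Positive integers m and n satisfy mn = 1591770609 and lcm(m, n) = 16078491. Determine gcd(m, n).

gcd·lcm = product, so gcd = 1591770609/16078491 = 99.

99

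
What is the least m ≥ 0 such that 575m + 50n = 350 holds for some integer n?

Euclid: 575 = 11·50 + 25; 50 = 2·25 + 0 → gcd = 25; 350 = 25·14.
Back-substitution yields 575·(1) + 50·(-11) = 25, so one solution is m = 1·14 = 14, n = -11·14 = -154.
Solutions in m differ by 50/25 = 2; the one in [0, 2) is 14 mod 2 = 0.

0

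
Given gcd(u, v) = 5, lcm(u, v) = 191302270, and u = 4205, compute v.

227470

Using uv = gcd(u,v)·lcm(u,v) = 5·191302270 = 956511350, we get v = 956511350/4205 = 227470.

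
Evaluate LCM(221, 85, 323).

lcm(221, 85) = 221·85/gcd = 18785/17 = 1105
lcm(1105, 323) = 1105·323/gcd = 356915/17 = 20995

20995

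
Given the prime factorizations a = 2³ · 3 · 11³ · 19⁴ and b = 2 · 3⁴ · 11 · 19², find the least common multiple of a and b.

112400298648

max exponent per prime: 2³ · 3⁴ · 11³ · 19⁴ = 112400298648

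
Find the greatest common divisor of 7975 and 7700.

Euclid: 7975 = 1·7700 + 275; 7700 = 28·275 + 0. Last nonzero remainder: 275.

275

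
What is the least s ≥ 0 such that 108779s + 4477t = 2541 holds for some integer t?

12

Euclid: 108779 = 24·4477 + 1331; 4477 = 3·1331 + 484; 1331 = 2·484 + 363; 484 = 1·363 + 121; 363 = 3·121 + 0 → gcd = 121; 2541 = 121·21.
Back-substitution yields 108779·(-10) + 4477·(243) = 121, so one solution is s = -10·21 = -210, t = 243·21 = 5103.
Solutions in s differ by 4477/121 = 37; the one in [0, 37) is -210 mod 37 = 12.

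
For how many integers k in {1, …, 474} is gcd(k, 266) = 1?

266 = 2·7·19. Inclusion–exclusion on these primes:
474 − ⌊474/2⌋ − ⌊474/7⌋ − ⌊474/19⌋ + ⌊474/14⌋ + ⌊474/38⌋ + ⌊474/133⌋ − ⌊474/266⌋ = 193

193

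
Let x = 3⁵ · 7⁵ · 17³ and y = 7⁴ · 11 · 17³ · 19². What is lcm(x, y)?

max exponent per prime: 3⁵ · 7⁵ · 11 · 17³ · 19² = 79678862393823

79678862393823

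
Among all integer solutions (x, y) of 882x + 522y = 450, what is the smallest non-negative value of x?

23

Euclid: 882 = 1·522 + 360; 522 = 1·360 + 162; 360 = 2·162 + 36; 162 = 4·36 + 18; 36 = 2·18 + 0 → gcd = 18; 450 = 18·25.
Back-substitution yields 882·(-13) + 522·(22) = 18, so one solution is x = -13·25 = -325, y = 22·25 = 550.
Solutions in x differ by 522/18 = 29; the one in [0, 29) is -325 mod 29 = 23.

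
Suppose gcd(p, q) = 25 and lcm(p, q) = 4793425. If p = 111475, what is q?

1075

Using pq = gcd(p,q)·lcm(p,q) = 25·4793425 = 119835625, we get q = 119835625/111475 = 1075.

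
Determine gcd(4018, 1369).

Euclid: 4018 = 2·1369 + 1280; 1369 = 1·1280 + 89; 1280 = 14·89 + 34; 89 = 2·34 + 21; 34 = 1·21 + 13; 21 = 1·13 + 8; 13 = 1·8 + 5; 8 = 1·5 + 3; 5 = 1·3 + 2; 3 = 1·2 + 1; 2 = 2·1 + 0. Last nonzero remainder: 1.

1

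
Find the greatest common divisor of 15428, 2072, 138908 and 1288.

28

gcd(15428, 2072): 15428 = 7·2072 + 924; 2072 = 2·924 + 224; 924 = 4·224 + 28; 224 = 8·28 + 0 → 28
gcd(28, 138908): 138908 = 4961·28 + 0 → 28
gcd(28, 1288): 1288 = 46·28 + 0 → 28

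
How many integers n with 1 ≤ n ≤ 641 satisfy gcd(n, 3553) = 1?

520

Prime factors of 3553: 11, 17, 19. Count integers ≤ 641 divisible by none of them.
By inclusion–exclusion: 641 − ⌊641/11⌋ − ⌊641/17⌋ − ⌊641/19⌋ + ⌊641/187⌋ + ⌊641/209⌋ + ⌊641/323⌋ − ⌊641/3553⌋ = 520.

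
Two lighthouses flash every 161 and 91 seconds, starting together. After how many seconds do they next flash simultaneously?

161 = 7 · 23; 91 = 7 · 13
max exponents: 7 · 13 · 23 = 2093

2093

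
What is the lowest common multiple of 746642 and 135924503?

600514454254

746642 = 2 · 13² · 47²; 135924503 = 11² · 13² · 17² · 23
max exponents: 2 · 11² · 13² · 17² · 23 · 47² = 600514454254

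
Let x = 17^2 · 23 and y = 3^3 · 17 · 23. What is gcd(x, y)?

391

min exponent per shared prime: 17 · 23 = 391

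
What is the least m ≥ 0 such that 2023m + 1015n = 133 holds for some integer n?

gcd(2023, 1015) = 7 (Euclid: 2023 = 1·1015 + 1008; 1015 = 1·1008 + 7; 1008 = 144·7 + 0), and 7 | 133.
Extended Euclid: 2023·(-1) + 1015·(2) = 7. Scale by 19: m₀ = -19.
General solution m = m₀ + 145t; reducing mod 145 gives m = 126 (and n = -251).

126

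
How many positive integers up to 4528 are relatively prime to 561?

2583

561 = 3·11·17. Inclusion–exclusion on these primes:
4528 − ⌊4528/3⌋ − ⌊4528/11⌋ − ⌊4528/17⌋ + ⌊4528/33⌋ + ⌊4528/51⌋ + ⌊4528/187⌋ − ⌊4528/561⌋ = 2583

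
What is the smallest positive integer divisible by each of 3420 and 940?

160740

3420 = 2² · 3² · 5 · 19; 940 = 2² · 5 · 47
max exponents: 2² · 3² · 5 · 19 · 47 = 160740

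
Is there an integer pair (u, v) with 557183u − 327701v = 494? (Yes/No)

gcd(557183, 327701): 557183 = 1·327701 + 229482; 327701 = 1·229482 + 98219; 229482 = 2·98219 + 33044; 98219 = 2·33044 + 32131; 33044 = 1·32131 + 913; 32131 = 35·913 + 176; 913 = 5·176 + 33; 176 = 5·33 + 11; 33 = 3·11 + 0 → 11
11 does not divide 494, so a solution does not exist.

No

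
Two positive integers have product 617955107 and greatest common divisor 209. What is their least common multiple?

2956723

gcd·lcm = product, so lcm = 617955107/209 = 2956723.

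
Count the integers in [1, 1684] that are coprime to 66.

510

Prime factors of 66: 2, 3, 11. Count integers ≤ 1684 divisible by none of them.
By inclusion–exclusion: 1684 − ⌊1684/2⌋ − ⌊1684/3⌋ − ⌊1684/11⌋ + ⌊1684/6⌋ + ⌊1684/22⌋ + ⌊1684/33⌋ − ⌊1684/66⌋ = 510.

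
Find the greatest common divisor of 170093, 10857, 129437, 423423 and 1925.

77

gcd(170093, 10857): 170093 = 15·10857 + 7238; 10857 = 1·7238 + 3619; 7238 = 2·3619 + 0 → 3619
gcd(3619, 129437): 129437 = 35·3619 + 2772; 3619 = 1·2772 + 847; 2772 = 3·847 + 231; 847 = 3·231 + 154; 231 = 1·154 + 77; 154 = 2·77 + 0 → 77
gcd(77, 423423): 423423 = 5499·77 + 0 → 77
gcd(77, 1925): 1925 = 25·77 + 0 → 77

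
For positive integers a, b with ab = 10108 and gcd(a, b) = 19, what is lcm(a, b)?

532

gcd·lcm = product, so lcm = 10108/19 = 532.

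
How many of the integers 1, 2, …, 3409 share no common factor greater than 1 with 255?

1712

255 = 3·5·17. Inclusion–exclusion on these primes:
3409 − ⌊3409/3⌋ − ⌊3409/5⌋ − ⌊3409/17⌋ + ⌊3409/15⌋ + ⌊3409/51⌋ + ⌊3409/85⌋ − ⌊3409/255⌋ = 1712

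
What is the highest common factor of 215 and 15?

5

Euclid: 215 = 14·15 + 5; 15 = 3·5 + 0. Last nonzero remainder: 5.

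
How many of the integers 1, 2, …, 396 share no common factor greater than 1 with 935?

271

Prime factors of 935: 5, 11, 17. Count integers ≤ 396 divisible by none of them.
By inclusion–exclusion: 396 − ⌊396/5⌋ − ⌊396/11⌋ − ⌊396/17⌋ + ⌊396/55⌋ + ⌊396/85⌋ + ⌊396/187⌋ − ⌊396/935⌋ = 271.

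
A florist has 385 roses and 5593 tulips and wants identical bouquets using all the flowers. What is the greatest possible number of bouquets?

385 = 5 · 7 · 11
5593 = 7 · 17 · 47
Common: 7 = 7

7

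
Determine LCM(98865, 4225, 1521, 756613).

98865 = 3² · 5 · 13³; 4225 = 5² · 13²; 1521 = 3² · 13²; 756613 = 11² · 13² · 37
lcm takes max exponent of each prime: 3² · 5² · 11² · 13³ · 37 = 2213093025

2213093025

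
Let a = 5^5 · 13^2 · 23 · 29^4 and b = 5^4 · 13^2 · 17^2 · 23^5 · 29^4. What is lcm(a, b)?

694809488627309696875

max exponent per prime: 5^5 · 13^2 · 17^2 · 23^5 · 29^4 = 694809488627309696875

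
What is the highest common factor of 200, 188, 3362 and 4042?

200 = 2³ · 5²; 188 = 2² · 47; 3362 = 2 · 41²; 4042 = 2 · 43 · 47
gcd takes min exponent of each prime: 2 = 2

2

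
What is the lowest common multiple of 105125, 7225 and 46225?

56174700125

lcm(105125, 7225) = 105125·7225/gcd = 759528125/25 = 30381125
lcm(30381125, 46225) = 30381125·46225/gcd = 1404367503125/25 = 56174700125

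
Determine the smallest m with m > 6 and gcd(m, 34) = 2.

8

gcd(m, 34) = 2 forces 2 | m; write m = 2s. Then gcd(2s, 2·17) = 2·gcd(s, 17), so need gcd(s, 17) = 1.
2s > 6 gives s ≥ 4. The least s ≥ 4 coprime to 17 is 4, so m = 2·4 = 8.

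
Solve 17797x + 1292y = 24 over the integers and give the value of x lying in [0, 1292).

1212

Reduce mod 1292: 17797x ≡ 24 (mod 1292). With g = gcd(17797, 1292) = 1 dividing 24, divide through: 17797x ≡ 24 (mod 1292).
Since gcd(17797, 1292) = 1, x ≡ 24·(17797)⁻¹ ≡ 1212 (mod 1292). Smallest non-negative: 1212.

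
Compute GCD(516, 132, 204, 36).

12

516 = 2² · 3 · 43; 132 = 2² · 3 · 11; 204 = 2² · 3 · 17; 36 = 2² · 3²
gcd takes min exponent of each prime: 2² · 3 = 12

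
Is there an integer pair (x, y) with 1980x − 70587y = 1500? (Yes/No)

No

gcd(1980, 70587): 70587 = 35·1980 + 1287; 1980 = 1·1287 + 693; 1287 = 1·693 + 594; 693 = 1·594 + 99; 594 = 6·99 + 0 → 99
99 does not divide 1500, so a solution does not exist.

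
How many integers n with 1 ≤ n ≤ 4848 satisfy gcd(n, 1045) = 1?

3342

Prime factors of 1045: 5, 11, 19. Count integers ≤ 4848 divisible by none of them.
By inclusion–exclusion: 4848 − ⌊4848/5⌋ − ⌊4848/11⌋ − ⌊4848/19⌋ + ⌊4848/55⌋ + ⌊4848/95⌋ + ⌊4848/209⌋ − ⌊4848/1045⌋ = 3342.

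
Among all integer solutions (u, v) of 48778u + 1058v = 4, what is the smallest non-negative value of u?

404

Euclid: 48778 = 46·1058 + 110; 1058 = 9·110 + 68; 110 = 1·68 + 42; 68 = 1·42 + 26; 42 = 1·26 + 16; 26 = 1·16 + 10; 16 = 1·10 + 6; 10 = 1·6 + 4; 6 = 1·4 + 2; 4 = 2·2 + 0 → gcd = 2; 4 = 2·2.
Back-substitution yields 48778·(202) + 1058·(-9313) = 2, so one solution is u = 202·2 = 404, v = -9313·2 = -18626.
Solutions in u differ by 1058/2 = 529; the one in [0, 529) is 404 mod 529 = 404.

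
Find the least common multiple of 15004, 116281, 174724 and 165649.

lcm(15004, 116281) = 15004·116281/gcd = 1744680124/3751 = 465124
lcm(465124, 174724) = 465124·174724/gcd = 81268325776/484 = 167909764
lcm(167909764, 165649) = 167909764·165649/gcd = 27814084496836/121 = 229868466916

229868466916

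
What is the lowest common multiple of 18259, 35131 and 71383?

18259 = 19 · 31²; 35131 = 19 · 43²; 71383 = 13 · 17² · 19
lcm takes max exponent of each prime: 13 · 17² · 19 · 31² · 43² = 126839667487

126839667487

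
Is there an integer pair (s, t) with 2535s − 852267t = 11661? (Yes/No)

gcd(2535, 852267): 852267 = 336·2535 + 507; 2535 = 5·507 + 0 → 507
507 divides 11661, so a solution exists.

Yes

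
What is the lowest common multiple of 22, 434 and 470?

1121890

22 = 2 · 11; 434 = 2 · 7 · 31; 470 = 2 · 5 · 47
lcm takes max exponent of each prime: 2 · 5 · 7 · 11 · 31 · 47 = 1121890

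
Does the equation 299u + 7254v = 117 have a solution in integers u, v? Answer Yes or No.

By Bézout, 299u + 7254v = 117 has integer solutions iff gcd(299, 7254) | 117.
Euclid: 7254 = 24·299 + 78; 299 = 3·78 + 65; 78 = 1·65 + 13; 65 = 5·13 + 0. gcd = 13; 117 mod 13 = 0. Yes.

Yes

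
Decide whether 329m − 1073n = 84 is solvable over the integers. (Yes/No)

Yes

gcd(329, 1073): 1073 = 3·329 + 86; 329 = 3·86 + 71; 86 = 1·71 + 15; 71 = 4·15 + 11; 15 = 1·11 + 4; 11 = 2·4 + 3; 4 = 1·3 + 1; 3 = 3·1 + 0 → 1
1 divides 84, so a solution exists.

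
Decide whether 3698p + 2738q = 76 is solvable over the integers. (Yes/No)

By Bézout, 3698p + 2738q = 76 has integer solutions iff gcd(3698, 2738) | 76.
Euclid: 3698 = 1·2738 + 960; 2738 = 2·960 + 818; 960 = 1·818 + 142; 818 = 5·142 + 108; 142 = 1·108 + 34; 108 = 3·34 + 6; 34 = 5·6 + 4; 6 = 1·4 + 2; 4 = 2·2 + 0. gcd = 2; 76 mod 2 = 0. Yes.

Yes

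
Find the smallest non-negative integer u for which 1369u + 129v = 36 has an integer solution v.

87

Reduce mod 129: 1369u ≡ 36 (mod 129). With g = gcd(1369, 129) = 1 dividing 36, divide through: 1369u ≡ 36 (mod 129).
Since gcd(1369, 129) = 1, u ≡ 36·(1369)⁻¹ ≡ 87 (mod 129). Smallest non-negative: 87.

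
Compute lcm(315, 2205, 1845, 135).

271215

315 = 3² · 5 · 7; 2205 = 3² · 5 · 7²; 1845 = 3² · 5 · 41; 135 = 3³ · 5
lcm takes max exponent of each prime: 3³ · 5 · 7² · 41 = 271215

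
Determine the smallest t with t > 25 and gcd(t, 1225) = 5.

1225 = 5·245. Any t with gcd(t, 1225) = 5 is a multiple of 5, say 5s, with s coprime to 245.
Need s > 25/5, so s ≥ 6. First s ≥ 6 with gcd(s, 245) = 1 is s = 6. Thus t = 5·6 = 30.

30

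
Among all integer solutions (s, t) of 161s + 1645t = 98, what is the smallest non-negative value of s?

Euclid: 1645 = 10·161 + 35; 161 = 4·35 + 21; 35 = 1·21 + 14; 21 = 1·14 + 7; 14 = 2·7 + 0 → gcd = 7; 98 = 7·14.
Back-substitution yields 161·(92) + 1645·(-9) = 7, so one solution is s = 92·14 = 1288, t = -9·14 = -126.
Solutions in s differ by 1645/7 = 235; the one in [0, 235) is 1288 mod 235 = 113.

113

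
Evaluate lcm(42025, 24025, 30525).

49311336525

42025 = 5² · 41²; 24025 = 5² · 31²; 30525 = 3 · 5² · 11 · 37
lcm takes max exponent of each prime: 3 · 5² · 11 · 31² · 37 · 41² = 49311336525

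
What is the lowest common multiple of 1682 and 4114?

1682 = 2 · 29²; 4114 = 2 · 11² · 17
max exponents: 2 · 11² · 17 · 29² = 3459874

3459874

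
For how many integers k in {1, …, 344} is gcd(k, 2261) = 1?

2261 = 7·17·19. Inclusion–exclusion on these primes:
344 − ⌊344/7⌋ − ⌊344/17⌋ − ⌊344/19⌋ + ⌊344/119⌋ + ⌊344/133⌋ + ⌊344/323⌋ − ⌊344/2261⌋ = 262

262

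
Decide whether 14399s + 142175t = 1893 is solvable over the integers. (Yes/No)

No

gcd(14399, 142175): 142175 = 9·14399 + 12584; 14399 = 1·12584 + 1815; 12584 = 6·1815 + 1694; 1815 = 1·1694 + 121; 1694 = 14·121 + 0 → 121
121 does not divide 1893, so a solution does not exist.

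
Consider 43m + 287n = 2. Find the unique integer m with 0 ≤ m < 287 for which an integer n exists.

247

Euclid: 287 = 6·43 + 29; 43 = 1·29 + 14; 29 = 2·14 + 1; 14 = 14·1 + 0 → gcd = 1; 2 = 1·2.
Back-substitution yields 43·(-20) + 287·(3) = 1, so one solution is m = -20·2 = -40, n = 3·2 = 6.
Solutions in m differ by 287/1 = 287; the one in [0, 287) is -40 mod 287 = 247.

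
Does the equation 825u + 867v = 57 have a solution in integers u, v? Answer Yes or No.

Yes

By Bézout, 825u + 867v = 57 has integer solutions iff gcd(825, 867) | 57.
Euclid: 867 = 1·825 + 42; 825 = 19·42 + 27; 42 = 1·27 + 15; 27 = 1·15 + 12; 15 = 1·12 + 3; 12 = 4·3 + 0. gcd = 3; 57 mod 3 = 0. Yes.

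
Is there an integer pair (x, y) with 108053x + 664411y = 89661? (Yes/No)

Yes

gcd(108053, 664411): 664411 = 6·108053 + 16093; 108053 = 6·16093 + 11495; 16093 = 1·11495 + 4598; 11495 = 2·4598 + 2299; 4598 = 2·2299 + 0 → 2299
2299 divides 89661, so a solution exists.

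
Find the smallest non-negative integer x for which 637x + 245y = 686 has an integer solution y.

3

gcd(637, 245) = 49 (Euclid: 637 = 2·245 + 147; 245 = 1·147 + 98; 147 = 1·98 + 49; 98 = 2·49 + 0), and 49 | 686.
Extended Euclid: 637·(2) + 245·(-5) = 49. Scale by 14: x₀ = 28.
General solution x = x₀ + 5t; reducing mod 5 gives x = 3 (and y = -5).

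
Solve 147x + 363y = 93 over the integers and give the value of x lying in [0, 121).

Euclid: 363 = 2·147 + 69; 147 = 2·69 + 9; 69 = 7·9 + 6; 9 = 1·6 + 3; 6 = 2·3 + 0 → gcd = 3; 93 = 3·31.
Back-substitution yields 147·(42) + 363·(-17) = 3, so one solution is x = 42·31 = 1302, y = -17·31 = -527.
Solutions in x differ by 363/3 = 121; the one in [0, 121) is 1302 mod 121 = 92.

92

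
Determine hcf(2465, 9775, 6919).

2465 = 5 · 17 · 29; 9775 = 5² · 17 · 23; 6919 = 11 · 17 · 37
gcd takes min exponent of each prime: 17 = 17

17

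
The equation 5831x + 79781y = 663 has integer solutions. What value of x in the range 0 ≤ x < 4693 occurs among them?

780

Euclid: 79781 = 13·5831 + 3978; 5831 = 1·3978 + 1853; 3978 = 2·1853 + 272; 1853 = 6·272 + 221; 272 = 1·221 + 51; 221 = 4·51 + 17; 51 = 3·17 + 0 → gcd = 17; 663 = 17·39.
Back-substitution yields 5831·(1464) + 79781·(-107) = 17, so one solution is x = 1464·39 = 57096, y = -107·39 = -4173.
Solutions in x differ by 79781/17 = 4693; the one in [0, 4693) is 57096 mod 4693 = 780.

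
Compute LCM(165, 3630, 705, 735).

8359890

165 = 3 · 5 · 11; 3630 = 2 · 3 · 5 · 11²; 705 = 3 · 5 · 47; 735 = 3 · 5 · 7²
lcm takes max exponent of each prime: 2 · 3 · 5 · 7² · 11² · 47 = 8359890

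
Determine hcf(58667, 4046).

Euclid: 58667 = 14·4046 + 2023; 4046 = 2·2023 + 0. Last nonzero remainder: 2023.

2023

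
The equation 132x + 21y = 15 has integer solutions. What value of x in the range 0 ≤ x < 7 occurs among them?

Reduce mod 21: 132x ≡ 15 (mod 21). With g = gcd(132, 21) = 3 dividing 15, divide through: 44x ≡ 5 (mod 7).
Since gcd(44, 7) = 1, x ≡ 5·(44)⁻¹ ≡ 6 (mod 7). Smallest non-negative: 6.

6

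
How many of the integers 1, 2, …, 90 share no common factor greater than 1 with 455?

57

455 = 5·7·13. Inclusion–exclusion on these primes:
90 − ⌊90/5⌋ − ⌊90/7⌋ − ⌊90/13⌋ + ⌊90/35⌋ + ⌊90/65⌋ + ⌊90/91⌋ − ⌊90/455⌋ = 57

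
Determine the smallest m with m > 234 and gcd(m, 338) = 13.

247

338 = 13·26. Any m with gcd(m, 338) = 13 is a multiple of 13, say 13s, with s coprime to 26.
Need s > 234/13, so s ≥ 19. First s ≥ 19 with gcd(s, 26) = 1 is s = 19. Thus m = 13·19 = 247.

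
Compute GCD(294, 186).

Euclid: 294 = 1·186 + 108; 186 = 1·108 + 78; 108 = 1·78 + 30; 78 = 2·30 + 18; 30 = 1·18 + 12; 18 = 1·12 + 6; 12 = 2·6 + 0. Last nonzero remainder: 6.

6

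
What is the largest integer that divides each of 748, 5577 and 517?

748 = 2² · 11 · 17; 5577 = 3 · 11 · 13²; 517 = 11 · 47
gcd takes min exponent of each prime: 11 = 11

11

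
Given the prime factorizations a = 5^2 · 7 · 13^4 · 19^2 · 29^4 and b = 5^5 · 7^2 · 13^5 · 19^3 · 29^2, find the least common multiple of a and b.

275813587837382196875

max exponent per prime: 5^5 · 7^2 · 13^5 · 19^3 · 29^4 = 275813587837382196875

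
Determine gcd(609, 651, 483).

gcd(609, 651): 651 = 1·609 + 42; 609 = 14·42 + 21; 42 = 2·21 + 0 → 21
gcd(21, 483): 483 = 23·21 + 0 → 21

21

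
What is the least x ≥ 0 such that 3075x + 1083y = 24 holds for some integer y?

gcd(3075, 1083) = 3 (Euclid: 3075 = 2·1083 + 909; 1083 = 1·909 + 174; 909 = 5·174 + 39; 174 = 4·39 + 18; 39 = 2·18 + 3; 18 = 6·3 + 0), and 3 | 24.
Extended Euclid: 3075·(56) + 1083·(-159) = 3. Scale by 8: x₀ = 448.
General solution x = x₀ + 361t; reducing mod 361 gives x = 87 (and y = -247).

87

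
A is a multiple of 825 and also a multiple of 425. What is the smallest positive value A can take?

14025

gcd first: 825 = 1·425 + 400; 425 = 1·400 + 25; 400 = 16·25 + 0 → gcd = 25
lcm = 825·425/gcd = 350625/25 = 14025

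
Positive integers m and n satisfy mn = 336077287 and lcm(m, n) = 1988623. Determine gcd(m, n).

169

From gcd × lcm = mn: gcd = 336077287 / 1988623 = 169.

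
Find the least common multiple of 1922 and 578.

555458

1922 = 2 · 31²; 578 = 2 · 17²
max exponents: 2 · 17² · 31² = 555458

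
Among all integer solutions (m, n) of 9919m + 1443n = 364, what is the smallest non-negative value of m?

Reduce mod 1443: 9919m ≡ 364 (mod 1443). With g = gcd(9919, 1443) = 13 dividing 364, divide through: 763m ≡ 28 (mod 111).
Since gcd(763, 111) = 1, m ≡ 28·(763)⁻¹ ≡ 109 (mod 111). Smallest non-negative: 109.

109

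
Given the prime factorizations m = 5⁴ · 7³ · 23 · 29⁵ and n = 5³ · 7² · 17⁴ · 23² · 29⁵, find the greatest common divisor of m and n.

2889508115375

min exponent per shared prime: 5³ · 7² · 23 · 29⁵ = 2889508115375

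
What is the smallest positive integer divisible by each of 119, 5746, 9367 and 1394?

908655202

lcm(119, 5746) = 119·5746/gcd = 683774/17 = 40222
lcm(40222, 9367) = 40222·9367/gcd = 376759474/17 = 22162322
lcm(22162322, 1394) = 22162322·1394/gcd = 30894276868/34 = 908655202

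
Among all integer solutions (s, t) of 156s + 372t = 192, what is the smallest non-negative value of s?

6

gcd(156, 372) = 12 (Euclid: 372 = 2·156 + 60; 156 = 2·60 + 36; 60 = 1·36 + 24; 36 = 1·24 + 12; 24 = 2·12 + 0), and 12 | 192.
Extended Euclid: 156·(12) + 372·(-5) = 12. Scale by 16: s₀ = 192.
General solution s = s₀ + 31k; reducing mod 31 gives s = 6 (and t = -2).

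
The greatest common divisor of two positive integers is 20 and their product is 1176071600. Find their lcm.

58803580

gcd·lcm = product, so lcm = 1176071600/20 = 58803580.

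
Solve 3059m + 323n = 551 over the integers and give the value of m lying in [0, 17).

Euclid: 3059 = 9·323 + 152; 323 = 2·152 + 19; 152 = 8·19 + 0 → gcd = 19; 551 = 19·29.
Back-substitution yields 3059·(-2) + 323·(19) = 19, so one solution is m = -2·29 = -58, n = 19·29 = 551.
Solutions in m differ by 323/19 = 17; the one in [0, 17) is -58 mod 17 = 10.

10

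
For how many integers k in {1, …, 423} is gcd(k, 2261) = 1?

2261 = 7·17·19. Inclusion–exclusion on these primes:
423 − ⌊423/7⌋ − ⌊423/17⌋ − ⌊423/19⌋ + ⌊423/119⌋ + ⌊423/133⌋ + ⌊423/323⌋ − ⌊423/2261⌋ = 324

324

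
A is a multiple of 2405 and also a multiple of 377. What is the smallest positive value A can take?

69745

2405 = 5 · 13 · 37; 377 = 13 · 29
max exponents: 5 · 13 · 29 · 37 = 69745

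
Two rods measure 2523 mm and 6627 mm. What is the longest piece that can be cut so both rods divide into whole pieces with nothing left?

3

Euclid: 6627 = 2·2523 + 1581; 2523 = 1·1581 + 942; 1581 = 1·942 + 639; 942 = 1·639 + 303; 639 = 2·303 + 33; 303 = 9·33 + 6; 33 = 5·6 + 3; 6 = 2·3 + 0. Last nonzero remainder: 3.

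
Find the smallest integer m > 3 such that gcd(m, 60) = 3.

9

gcd(m, 60) = 3 forces 3 | m; write m = 3s. Then gcd(3s, 3·20) = 3·gcd(s, 20), so need gcd(s, 20) = 1.
3s > 3 gives s ≥ 2. The least s ≥ 2 coprime to 20 is 3, so m = 3·3 = 9.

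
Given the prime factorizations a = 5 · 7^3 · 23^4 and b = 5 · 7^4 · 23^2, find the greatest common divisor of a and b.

907235

min exponent per shared prime: 5 · 7^3 · 23^2 = 907235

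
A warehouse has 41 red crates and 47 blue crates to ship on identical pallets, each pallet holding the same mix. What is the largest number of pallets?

1

41 = 41
47 = 47
Common: 1 = 1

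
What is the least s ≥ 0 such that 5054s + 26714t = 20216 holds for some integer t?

4

Euclid: 26714 = 5·5054 + 1444; 5054 = 3·1444 + 722; 1444 = 2·722 + 0 → gcd = 722; 20216 = 722·28.
Back-substitution yields 5054·(16) + 26714·(-3) = 722, so one solution is s = 16·28 = 448, t = -3·28 = -84.
Solutions in s differ by 26714/722 = 37; the one in [0, 37) is 448 mod 37 = 4.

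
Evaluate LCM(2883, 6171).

5930331

gcd first: 6171 = 2·2883 + 405; 2883 = 7·405 + 48; 405 = 8·48 + 21; 48 = 2·21 + 6; 21 = 3·6 + 3; 6 = 2·3 + 0 → gcd = 3
lcm = 2883·6171/gcd = 17790993/3 = 5930331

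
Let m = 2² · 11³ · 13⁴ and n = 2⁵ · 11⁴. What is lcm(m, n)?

max exponent per prime: 2⁵ · 11⁴ · 13⁴ = 13381171232

13381171232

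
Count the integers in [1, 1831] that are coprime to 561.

1044

Prime factors of 561: 3, 11, 17. Count integers ≤ 1831 divisible by none of them.
By inclusion–exclusion: 1831 − ⌊1831/3⌋ − ⌊1831/11⌋ − ⌊1831/17⌋ + ⌊1831/33⌋ + ⌊1831/51⌋ + ⌊1831/187⌋ − ⌊1831/561⌋ = 1044.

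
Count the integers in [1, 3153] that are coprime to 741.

1838

741 = 3·13·19. Inclusion–exclusion on these primes:
3153 − ⌊3153/3⌋ − ⌊3153/13⌋ − ⌊3153/19⌋ + ⌊3153/39⌋ + ⌊3153/57⌋ + ⌊3153/247⌋ − ⌊3153/741⌋ = 1838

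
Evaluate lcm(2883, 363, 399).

46396119

2883 = 3 · 31²; 363 = 3 · 11²; 399 = 3 · 7 · 19
lcm takes max exponent of each prime: 3 · 7 · 11² · 19 · 31² = 46396119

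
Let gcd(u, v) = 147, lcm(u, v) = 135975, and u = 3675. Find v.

5439

Using uv = gcd(u,v)·lcm(u,v) = 147·135975 = 19988325, we get v = 19988325/3675 = 5439.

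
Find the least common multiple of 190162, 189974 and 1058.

190162 = 2 · 7 · 17² · 47; 189974 = 2 · 43 · 47²; 1058 = 2 · 23²
lcm takes max exponent of each prime: 2 · 7 · 17² · 23² · 43 · 47² = 203303905658

203303905658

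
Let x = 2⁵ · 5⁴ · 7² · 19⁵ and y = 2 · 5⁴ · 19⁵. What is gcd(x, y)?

min exponent per shared prime: 2 · 5⁴ · 19⁵ = 3095123750

3095123750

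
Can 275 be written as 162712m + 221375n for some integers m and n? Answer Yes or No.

Yes

By Bézout, 162712m + 221375n = 275 has integer solutions iff gcd(162712, 221375) | 275.
Euclid: 221375 = 1·162712 + 58663; 162712 = 2·58663 + 45386; 58663 = 1·45386 + 13277; 45386 = 3·13277 + 5555; 13277 = 2·5555 + 2167; 5555 = 2·2167 + 1221; 2167 = 1·1221 + 946; 1221 = 1·946 + 275; 946 = 3·275 + 121; 275 = 2·121 + 33; 121 = 3·33 + 22; 33 = 1·22 + 11; 22 = 2·11 + 0. gcd = 11; 275 mod 11 = 0. Yes.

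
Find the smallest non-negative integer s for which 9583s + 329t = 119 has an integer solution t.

42

gcd(9583, 329) = 7 (Euclid: 9583 = 29·329 + 42; 329 = 7·42 + 35; 42 = 1·35 + 7; 35 = 5·7 + 0), and 7 | 119.
Extended Euclid: 9583·(8) + 329·(-233) = 7. Scale by 17: s₀ = 136.
General solution s = s₀ + 47k; reducing mod 47 gives s = 42 (and t = -1223).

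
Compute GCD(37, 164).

1

37 = 37
164 = 2² · 41
Common: 1 = 1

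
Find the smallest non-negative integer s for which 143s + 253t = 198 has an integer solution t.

12

Euclid: 253 = 1·143 + 110; 143 = 1·110 + 33; 110 = 3·33 + 11; 33 = 3·11 + 0 → gcd = 11; 198 = 11·18.
Back-substitution yields 143·(-7) + 253·(4) = 11, so one solution is s = -7·18 = -126, t = 4·18 = 72.
Solutions in s differ by 253/11 = 23; the one in [0, 23) is -126 mod 23 = 12.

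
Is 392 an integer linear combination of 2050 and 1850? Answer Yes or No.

gcd(2050, 1850): 2050 = 1·1850 + 200; 1850 = 9·200 + 50; 200 = 4·50 + 0 → 50
50 does not divide 392, so a solution does not exist.

No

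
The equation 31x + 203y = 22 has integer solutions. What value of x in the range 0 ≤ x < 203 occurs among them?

Euclid: 203 = 6·31 + 17; 31 = 1·17 + 14; 17 = 1·14 + 3; 14 = 4·3 + 2; 3 = 1·2 + 1; 2 = 2·1 + 0 → gcd = 1; 22 = 1·22.
Back-substitution yields 31·(-72) + 203·(11) = 1, so one solution is x = -72·22 = -1584, y = 11·22 = 242.
Solutions in x differ by 203/1 = 203; the one in [0, 203) is -1584 mod 203 = 40.

40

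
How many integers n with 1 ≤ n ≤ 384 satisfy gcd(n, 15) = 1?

205

Prime factors of 15: 3, 5. Count integers ≤ 384 divisible by none of them.
By inclusion–exclusion: 384 − ⌊384/3⌋ − ⌊384/5⌋ + ⌊384/15⌋ = 205.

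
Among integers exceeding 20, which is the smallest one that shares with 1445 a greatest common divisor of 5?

Multiples of 5 above 20: 5·5, 5·6, … . Need the cofactor coprime to 1445/5 = 289.
Checking s = 5, 6, … the first with gcd(s, 289) = 1 is s = 5, giving 25.

25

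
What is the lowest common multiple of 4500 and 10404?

1300500

4500 = 2² · 3² · 5³; 10404 = 2² · 3² · 17²
max exponents: 2² · 3² · 5³ · 17² = 1300500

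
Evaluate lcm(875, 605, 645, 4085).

259499625

875 = 5³ · 7; 605 = 5 · 11²; 645 = 3 · 5 · 43; 4085 = 5 · 19 · 43
lcm takes max exponent of each prime: 3 · 5³ · 7 · 11² · 19 · 43 = 259499625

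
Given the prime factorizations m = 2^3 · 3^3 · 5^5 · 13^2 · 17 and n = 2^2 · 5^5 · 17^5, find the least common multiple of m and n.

max exponent per prime: 2^3 · 3^3 · 5^5 · 13^2 · 17^5 = 161970187275000

161970187275000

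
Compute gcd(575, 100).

25

Euclid: 575 = 5·100 + 75; 100 = 1·75 + 25; 75 = 3·25 + 0. Last nonzero remainder: 25.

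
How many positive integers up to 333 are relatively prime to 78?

Prime factors of 78: 2, 3, 13. Count integers ≤ 333 divisible by none of them.
By inclusion–exclusion: 333 − ⌊333/2⌋ − ⌊333/3⌋ − ⌊333/13⌋ + ⌊333/6⌋ + ⌊333/26⌋ + ⌊333/39⌋ − ⌊333/78⌋ = 102.

102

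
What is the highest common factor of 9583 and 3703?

9583 = 7 · 37²
3703 = 7 · 23²
Common: 7 = 7

7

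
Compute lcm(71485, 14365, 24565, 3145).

lcm(71485, 14365) = 71485·14365/gcd = 1026882025/85 = 12080965
lcm(12080965, 24565) = 12080965·24565/gcd = 296768905225/85 = 3491398885
lcm(3491398885, 3145) = 3491398885·3145/gcd = 10980449493325/85 = 129181758745

129181758745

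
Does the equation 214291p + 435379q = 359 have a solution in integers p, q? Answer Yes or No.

gcd(214291, 435379): 435379 = 2·214291 + 6797; 214291 = 31·6797 + 3584; 6797 = 1·3584 + 3213; 3584 = 1·3213 + 371; 3213 = 8·371 + 245; 371 = 1·245 + 126; 245 = 1·126 + 119; 126 = 1·119 + 7; 119 = 17·7 + 0 → 7
7 does not divide 359, so a solution does not exist.

No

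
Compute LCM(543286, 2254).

543286 = 2 · 17 · 19 · 29²; 2254 = 2 · 7² · 23
max exponents: 2 · 7² · 17 · 19 · 23 · 29² = 612283322

612283322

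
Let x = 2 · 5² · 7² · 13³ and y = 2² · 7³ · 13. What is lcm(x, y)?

max exponent per prime: 2² · 5² · 7³ · 13³ = 75357100

75357100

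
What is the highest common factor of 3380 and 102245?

3380 = 2² · 5 · 13²
102245 = 5 · 11² · 13²
Common: 5 · 13² = 845

845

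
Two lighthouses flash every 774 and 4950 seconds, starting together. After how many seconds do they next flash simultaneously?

774 = 2 · 3² · 43; 4950 = 2 · 3² · 5² · 11
max exponents: 2 · 3² · 5² · 11 · 43 = 212850

212850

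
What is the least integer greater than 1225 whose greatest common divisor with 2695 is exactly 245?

1470

2695 = 245·11. Any t with gcd(t, 2695) = 245 is a multiple of 245, say 245s, with s coprime to 11.
Need s > 1225/245, so s ≥ 6. First s ≥ 6 with gcd(s, 11) = 1 is s = 6. Thus t = 245·6 = 1470.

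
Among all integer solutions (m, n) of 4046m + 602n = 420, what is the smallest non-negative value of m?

Euclid: 4046 = 6·602 + 434; 602 = 1·434 + 168; 434 = 2·168 + 98; 168 = 1·98 + 70; 98 = 1·70 + 28; 70 = 2·28 + 14; 28 = 2·14 + 0 → gcd = 14; 420 = 14·30.
Back-substitution yields 4046·(-18) + 602·(121) = 14, so one solution is m = -18·30 = -540, n = 121·30 = 3630.
Solutions in m differ by 602/14 = 43; the one in [0, 43) is -540 mod 43 = 19.

19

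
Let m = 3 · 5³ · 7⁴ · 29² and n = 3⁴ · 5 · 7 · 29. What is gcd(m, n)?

3045

min exponent per shared prime: 3 · 5 · 7 · 29 = 3045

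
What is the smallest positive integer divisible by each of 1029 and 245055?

84053865

1029 = 3 · 7³; 245055 = 3 · 5 · 17 · 31²
max exponents: 3 · 5 · 7³ · 17 · 31² = 84053865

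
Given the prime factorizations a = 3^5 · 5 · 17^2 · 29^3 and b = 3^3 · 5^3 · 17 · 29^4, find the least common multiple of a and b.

max exponent per prime: 3^5 · 5^3 · 17^2 · 29^4 = 6208777848375

6208777848375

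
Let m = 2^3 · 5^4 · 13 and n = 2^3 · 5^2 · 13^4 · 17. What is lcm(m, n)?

2427685000

max exponent per prime: 2^3 · 5^4 · 13^4 · 17 = 2427685000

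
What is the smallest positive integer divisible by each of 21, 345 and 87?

70035

21 = 3 · 7; 345 = 3 · 5 · 23; 87 = 3 · 29
lcm takes max exponent of each prime: 3 · 5 · 7 · 23 · 29 = 70035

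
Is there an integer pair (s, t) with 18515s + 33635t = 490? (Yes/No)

Yes

By Bézout, 18515s + 33635t = 490 has integer solutions iff gcd(18515, 33635) | 490.
Euclid: 33635 = 1·18515 + 15120; 18515 = 1·15120 + 3395; 15120 = 4·3395 + 1540; 3395 = 2·1540 + 315; 1540 = 4·315 + 280; 315 = 1·280 + 35; 280 = 8·35 + 0. gcd = 35; 490 mod 35 = 0. Yes.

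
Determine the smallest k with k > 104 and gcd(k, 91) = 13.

117

91 = 13·7. Any k with gcd(k, 91) = 13 is a multiple of 13, say 13s, with s coprime to 7.
Need s > 104/13, so s ≥ 9. First s ≥ 9 with gcd(s, 7) = 1 is s = 9. Thus k = 13·9 = 117.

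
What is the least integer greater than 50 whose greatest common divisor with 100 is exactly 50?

150

gcd(a, 100) = 50 forces 50 | a; write a = 50s. Then gcd(50s, 50·2) = 50·gcd(s, 2), so need gcd(s, 2) = 1.
50s > 50 gives s ≥ 2. The least s ≥ 2 coprime to 2 is 3, so a = 50·3 = 150.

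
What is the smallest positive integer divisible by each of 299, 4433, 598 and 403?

299 = 13 · 23; 4433 = 11 · 13 · 31; 598 = 2 · 13 · 23; 403 = 13 · 31
lcm takes max exponent of each prime: 2 · 11 · 13 · 23 · 31 = 203918

203918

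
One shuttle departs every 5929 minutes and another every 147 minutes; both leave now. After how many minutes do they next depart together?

gcd first: 5929 = 40·147 + 49; 147 = 3·49 + 0 → gcd = 49
lcm = 5929·147/gcd = 871563/49 = 17787

17787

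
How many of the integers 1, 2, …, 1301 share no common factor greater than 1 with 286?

Prime factors of 286: 2, 11, 13. Count integers ≤ 1301 divisible by none of them.
By inclusion–exclusion: 1301 − ⌊1301/2⌋ − ⌊1301/11⌋ − ⌊1301/13⌋ + ⌊1301/22⌋ + ⌊1301/26⌋ + ⌊1301/143⌋ − ⌊1301/286⌋ = 547.

547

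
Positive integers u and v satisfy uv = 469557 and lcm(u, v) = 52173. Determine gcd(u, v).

From gcd × lcm = uv: gcd = 469557 / 52173 = 9.

9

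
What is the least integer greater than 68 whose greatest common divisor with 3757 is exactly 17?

Multiples of 17 above 68: 17·5, 17·6, … . Need the cofactor coprime to 3757/17 = 221.
Checking s = 5, 6, … the first with gcd(s, 221) = 1 is s = 5, giving 85.

85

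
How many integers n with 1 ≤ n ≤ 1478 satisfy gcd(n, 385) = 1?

385 = 5·7·11. Inclusion–exclusion on these primes:
1478 − ⌊1478/5⌋ − ⌊1478/7⌋ − ⌊1478/11⌋ + ⌊1478/35⌋ + ⌊1478/55⌋ + ⌊1478/77⌋ − ⌊1478/385⌋ = 922

922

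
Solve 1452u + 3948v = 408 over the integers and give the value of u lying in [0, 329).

gcd(1452, 3948) = 12 (Euclid: 3948 = 2·1452 + 1044; 1452 = 1·1044 + 408; 1044 = 2·408 + 228; 408 = 1·228 + 180; 228 = 1·180 + 48; 180 = 3·48 + 36; 48 = 1·36 + 12; 36 = 3·12 + 0), and 12 | 408.
Extended Euclid: 1452·(-87) + 3948·(32) = 12. Scale by 34: u₀ = -2958.
General solution u = u₀ + 329t; reducing mod 329 gives u = 3 (and v = -1).

3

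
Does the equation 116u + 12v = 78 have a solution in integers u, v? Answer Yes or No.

No

gcd(116, 12): 116 = 9·12 + 8; 12 = 1·8 + 4; 8 = 2·4 + 0 → 4
4 does not divide 78, so a solution does not exist.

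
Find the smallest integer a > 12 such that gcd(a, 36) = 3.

Multiples of 3 above 12: 3·5, 3·6, … . Need the cofactor coprime to 36/3 = 12.
Checking s = 5, 6, … the first with gcd(s, 12) = 1 is s = 5, giving 15.

15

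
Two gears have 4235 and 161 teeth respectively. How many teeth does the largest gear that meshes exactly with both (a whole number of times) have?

4235 = 5 · 7 · 11²
161 = 7 · 23
Common: 7 = 7

7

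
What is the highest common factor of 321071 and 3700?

1

Euclid: 321071 = 86·3700 + 2871; 3700 = 1·2871 + 829; 2871 = 3·829 + 384; 829 = 2·384 + 61; 384 = 6·61 + 18; 61 = 3·18 + 7; 18 = 2·7 + 4; 7 = 1·4 + 3; 4 = 1·3 + 1; 3 = 3·1 + 0. Last nonzero remainder: 1.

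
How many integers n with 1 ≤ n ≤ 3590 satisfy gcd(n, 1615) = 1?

1615 = 5·17·19. Inclusion–exclusion on these primes:
3590 − ⌊3590/5⌋ − ⌊3590/17⌋ − ⌊3590/19⌋ + ⌊3590/85⌋ + ⌊3590/95⌋ + ⌊3590/323⌋ − ⌊3590/1615⌋ = 2561

2561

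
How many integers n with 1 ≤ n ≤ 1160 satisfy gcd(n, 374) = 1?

496

374 = 2·11·17. Inclusion–exclusion on these primes:
1160 − ⌊1160/2⌋ − ⌊1160/11⌋ − ⌊1160/17⌋ + ⌊1160/22⌋ + ⌊1160/34⌋ + ⌊1160/187⌋ − ⌊1160/374⌋ = 496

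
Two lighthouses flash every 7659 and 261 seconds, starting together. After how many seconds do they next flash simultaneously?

gcd first: 7659 = 29·261 + 90; 261 = 2·90 + 81; 90 = 1·81 + 9; 81 = 9·9 + 0 → gcd = 9
lcm = 7659·261/gcd = 1998999/9 = 222111

222111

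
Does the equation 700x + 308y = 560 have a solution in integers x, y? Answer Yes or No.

Yes

gcd(700, 308): 700 = 2·308 + 84; 308 = 3·84 + 56; 84 = 1·56 + 28; 56 = 2·28 + 0 → 28
28 divides 560, so a solution exists.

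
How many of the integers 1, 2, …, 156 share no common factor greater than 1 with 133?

127

133 = 7·19. Inclusion–exclusion on these primes:
156 − ⌊156/7⌋ − ⌊156/19⌋ + ⌊156/133⌋ = 127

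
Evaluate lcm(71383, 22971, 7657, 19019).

71383 = 13 · 17² · 19; 22971 = 3 · 13 · 19 · 31; 7657 = 13 · 19 · 31; 19019 = 7 · 11 · 13 · 19
lcm takes max exponent of each prime: 3 · 7 · 11 · 13 · 17² · 19 · 31 = 511173663

511173663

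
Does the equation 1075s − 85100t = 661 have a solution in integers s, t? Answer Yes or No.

No

By Bézout, 1075s − 85100t = 661 has integer solutions iff gcd(1075, 85100) | 661.
Euclid: 85100 = 79·1075 + 175; 1075 = 6·175 + 25; 175 = 7·25 + 0. gcd = 25; 661 mod 25 = 11. No.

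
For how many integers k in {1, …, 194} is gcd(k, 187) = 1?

167

Prime factors of 187: 11, 17. Count integers ≤ 194 divisible by none of them.
By inclusion–exclusion: 194 − ⌊194/11⌋ − ⌊194/17⌋ + ⌊194/187⌋ = 167.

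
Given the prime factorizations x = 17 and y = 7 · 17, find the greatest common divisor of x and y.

17

min exponent per shared prime: 17 = 17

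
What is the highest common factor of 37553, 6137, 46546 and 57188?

17

gcd(37553, 6137): 37553 = 6·6137 + 731; 6137 = 8·731 + 289; 731 = 2·289 + 153; 289 = 1·153 + 136; 153 = 1·136 + 17; 136 = 8·17 + 0 → 17
gcd(17, 46546): 46546 = 2738·17 + 0 → 17
gcd(17, 57188): 57188 = 3364·17 + 0 → 17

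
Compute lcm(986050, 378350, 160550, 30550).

986050 = 2 · 5² · 13 · 37 · 41; 378350 = 2 · 5² · 7 · 23 · 47; 160550 = 2 · 5² · 13² · 19; 30550 = 2 · 5² · 13 · 47
lcm takes max exponent of each prime: 2 · 5² · 7 · 13² · 19 · 23 · 37 · 41 · 47 = 1842975766450

1842975766450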